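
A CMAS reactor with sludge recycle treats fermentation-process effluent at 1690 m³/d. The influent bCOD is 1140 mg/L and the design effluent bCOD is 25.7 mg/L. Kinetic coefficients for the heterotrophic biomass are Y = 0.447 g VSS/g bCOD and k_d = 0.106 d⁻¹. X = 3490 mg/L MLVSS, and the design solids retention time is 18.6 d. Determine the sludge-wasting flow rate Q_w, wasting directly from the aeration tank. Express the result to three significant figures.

Rearranging the biomass balance for a CMAS with decay, V = Y·Q·ΔS·θ_c / [X·(1+k_d θ_c)] = 0.447 × 1690 × (1140 − 25.7) × 18.6 / [3490 × (1 + 0.106 × 18.6)] = 1.57×10^7 / 10371 = 1510 m³.
Wasting from the aeration tank: Q_w = V / θ_c = 1510 / 18.6 = 81.17 m³/d.

Q_w ≈ 81.2 m³/d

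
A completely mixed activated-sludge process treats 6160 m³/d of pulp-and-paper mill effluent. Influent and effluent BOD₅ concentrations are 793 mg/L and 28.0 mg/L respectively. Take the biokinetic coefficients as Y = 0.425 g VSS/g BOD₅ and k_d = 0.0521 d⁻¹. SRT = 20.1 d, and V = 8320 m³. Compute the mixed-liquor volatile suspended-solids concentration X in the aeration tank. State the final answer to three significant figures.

X ≈ 2360 mg/L

Solving the biomass balance for X: X = Y Q (S₀−S) θ_c / [V (1+k_d θ_c)] = 0.425 × 6160 × (793 − 28.0) × 20.1 / [8320 × (1 + 0.0521 × 20.1)] = 2363 mg/L.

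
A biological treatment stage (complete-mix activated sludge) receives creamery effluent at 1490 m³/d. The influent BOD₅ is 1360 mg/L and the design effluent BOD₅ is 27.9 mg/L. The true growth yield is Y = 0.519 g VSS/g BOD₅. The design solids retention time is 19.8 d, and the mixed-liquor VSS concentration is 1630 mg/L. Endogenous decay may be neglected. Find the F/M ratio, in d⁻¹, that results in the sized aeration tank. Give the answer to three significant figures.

With k_d = 0 the design equation reduces to V = Y Q (S₀−S) θ_c / X = 0.519 × 1490 × (1360 − 27.9) × 19.8 / 1630 = 12513 m³.
F/M = applied load / biomass = Q·S₀/(V·X) = 1490 × 1360 / (12513 × 1630) = 0.09935 d⁻¹.

F/M ≈ 0.0994 d⁻¹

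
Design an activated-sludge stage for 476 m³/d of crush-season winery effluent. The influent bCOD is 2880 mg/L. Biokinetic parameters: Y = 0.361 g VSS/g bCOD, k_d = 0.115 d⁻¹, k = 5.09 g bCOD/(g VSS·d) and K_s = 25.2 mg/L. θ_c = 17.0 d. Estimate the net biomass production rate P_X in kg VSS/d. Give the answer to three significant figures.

From the Monod/SRT balance for a CMAS, S = K_s·(1+k_d θ_c)/[θ_c·(Y k − k_d) − 1] = 25.2 × (1 + 0.115 × 17.0) / [17.0 × (0.361 × 5.09 − 0.115) − 1] = 74.47 / 28.28 = 2.633 mg/L.
Observed yield with endogenous decay: Y_obs = Y / (1 + k_d·θ_c) = 0.361 / (1 + 0.115 × 17.0) = 0.361 / 2.955 = 0.1222 g VSS/g bCOD.
Q·(S₀ − S) = 476 × (2880 − 2.63) × 10⁻³ = 1370 kg/d removed.
Biomass produced: P_X = Y_obs·Q·ΔS = 0.1222 × 1370 ≈ 167.3 kg VSS/d.

P_X ≈ 167 kg VSS/d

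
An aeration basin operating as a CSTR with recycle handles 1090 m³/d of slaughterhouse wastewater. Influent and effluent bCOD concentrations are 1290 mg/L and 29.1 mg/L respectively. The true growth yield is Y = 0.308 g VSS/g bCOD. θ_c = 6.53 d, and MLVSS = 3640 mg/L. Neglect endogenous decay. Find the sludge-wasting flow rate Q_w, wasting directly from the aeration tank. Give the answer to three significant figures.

Q_w ≈ 116 m³/d

With k_d = 0 the design equation reduces to V = Y Q (S₀−S) θ_c / X = 0.308 × 1090 × (1290 − 29.1) × 6.53 / 3640 = 759.4 m³.
Wasting from the aeration tank: Q_w = V / θ_c = 759.4 / 6.53 = 116.3 m³/d.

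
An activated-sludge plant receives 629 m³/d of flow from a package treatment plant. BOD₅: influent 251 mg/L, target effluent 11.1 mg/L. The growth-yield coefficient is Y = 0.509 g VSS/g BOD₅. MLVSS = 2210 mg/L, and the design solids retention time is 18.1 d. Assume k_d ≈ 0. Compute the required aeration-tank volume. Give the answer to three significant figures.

With k_d = 0 the design equation reduces to V = Y Q (S₀−S) θ_c / X = 0.509 × 629 × (251 − 11.1) × 18.1 / 2210 = 629.0 m³.

V ≈ 629 m³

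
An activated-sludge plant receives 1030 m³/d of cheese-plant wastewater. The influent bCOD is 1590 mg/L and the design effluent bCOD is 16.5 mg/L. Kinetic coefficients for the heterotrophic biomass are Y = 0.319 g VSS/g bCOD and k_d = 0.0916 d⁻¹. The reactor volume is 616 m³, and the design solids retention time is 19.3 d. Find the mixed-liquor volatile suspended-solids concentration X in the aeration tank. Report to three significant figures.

From V·X·(1 + k_d·θ_c) = Y·Q·(S₀ − S)·θ_c: X = 0.319 × 1030 × (1590 − 16.5) × 19.3 / [616 × (1 + 0.0916 × 19.3)] = 5852 mg/L.

X ≈ 5850 mg/L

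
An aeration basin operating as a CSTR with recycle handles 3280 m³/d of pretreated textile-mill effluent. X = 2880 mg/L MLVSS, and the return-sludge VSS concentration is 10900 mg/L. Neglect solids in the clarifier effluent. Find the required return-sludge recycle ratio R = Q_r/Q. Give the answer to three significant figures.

R ≈ 0.359

R = Q_r/Q = X/(X_r − X) = 2880 / (10900 − 2880) = 0.3591.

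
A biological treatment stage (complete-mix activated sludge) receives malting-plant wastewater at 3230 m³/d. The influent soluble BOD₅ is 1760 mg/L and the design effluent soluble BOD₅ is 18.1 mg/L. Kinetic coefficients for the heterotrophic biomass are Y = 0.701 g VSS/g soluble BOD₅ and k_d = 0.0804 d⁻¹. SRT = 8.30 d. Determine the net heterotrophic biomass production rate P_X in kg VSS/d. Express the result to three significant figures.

Observed yield with endogenous decay: Y_obs = Y / (1 + k_d·θ_c) = 0.701 / (1 + 0.0804 × 8.30) = 0.701 / 1.667 = 0.4204 g VSS/g soluble BOD₅.
Substrate removed = Q·(S₀ − S) = 3230 m³/d × (1760 − 18.1) g/m³ = 5.63×10^6 g/d = 5626 kg/d.
Net biomass production P_X = Y_obs × Q·(S₀ − S) = 0.4204 × 5626 = 2366 kg VSS/d.

P_X ≈ 2370 kg VSS/d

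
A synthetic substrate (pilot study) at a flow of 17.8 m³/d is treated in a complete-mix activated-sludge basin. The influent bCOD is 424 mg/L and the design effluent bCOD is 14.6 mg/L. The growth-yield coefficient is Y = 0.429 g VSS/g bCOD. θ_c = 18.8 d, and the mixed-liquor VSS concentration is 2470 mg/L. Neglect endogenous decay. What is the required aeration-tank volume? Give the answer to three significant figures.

V ≈ 23.8 m³

Biomass mass balance (decay neglected): V·X = Y·Q·(S₀ − S)·θ_c, so V = 0.429 × 17.8 × (424 − 14.6) × 18.8 / 2470 = 23.80 m³.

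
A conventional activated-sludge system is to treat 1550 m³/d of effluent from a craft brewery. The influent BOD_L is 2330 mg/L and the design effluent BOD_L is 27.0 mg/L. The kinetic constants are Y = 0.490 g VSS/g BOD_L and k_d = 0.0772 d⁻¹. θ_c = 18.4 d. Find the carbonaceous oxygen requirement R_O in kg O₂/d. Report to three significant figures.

R_O ≈ 2540 kg O₂/d

The observed yield is Y_obs = Y/(1 + k_d·θ_c) = 0.490 / (1 + 0.0772 × 18.4) = 0.490 / 2.420 = 0.2024 g VSS per g BOD_L removed.
Mass of BOD_L removed per day: Q(S₀ − S) = 1550 × 2303 g/m³ = 3570 kg/d.
P_X = Y_obs·Q·(S₀ − S) = 0.2024 × 3570 = 722.6 kg VSS/d.
Carbonaceous O₂ demand = substrate oxidised − cell-mass equivalent = 3570 − 1.42 × 722.6 = 2544 kg O₂/d.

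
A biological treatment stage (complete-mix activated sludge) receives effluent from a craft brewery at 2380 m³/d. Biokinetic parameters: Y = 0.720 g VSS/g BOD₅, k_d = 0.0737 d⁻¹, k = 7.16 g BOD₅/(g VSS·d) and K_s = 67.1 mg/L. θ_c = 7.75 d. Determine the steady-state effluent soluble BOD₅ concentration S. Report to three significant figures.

For a completely mixed reactor with recycle the Lawrence–McCarty relation gives S = K_s·(1 + k_d·θ_c) / [θ_c·(Y·k − k_d) − 1] = 67.1 × (1 + 0.0737 × 7.75) / [7.75 × (0.720 × 7.16 − 0.0737) − 1] = 105.4 / 38.38 = 2.747 mg/L.

S ≈ 2.75 mg/L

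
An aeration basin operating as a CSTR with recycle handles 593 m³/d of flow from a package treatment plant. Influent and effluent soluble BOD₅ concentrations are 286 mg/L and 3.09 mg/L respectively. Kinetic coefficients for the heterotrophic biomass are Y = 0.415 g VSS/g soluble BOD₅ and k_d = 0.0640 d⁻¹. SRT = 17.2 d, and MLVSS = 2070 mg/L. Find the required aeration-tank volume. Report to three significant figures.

Rearranging the biomass balance for a CMAS with decay, V = Y·Q·ΔS·θ_c / [X·(1+k_d θ_c)] = 0.415 × 593 × (286 − 3.09) × 17.2 / [2070 × (1 + 0.0640 × 17.2)] = 1.2×10^6 / 4349 = 275.4 m³.

V ≈ 275 m³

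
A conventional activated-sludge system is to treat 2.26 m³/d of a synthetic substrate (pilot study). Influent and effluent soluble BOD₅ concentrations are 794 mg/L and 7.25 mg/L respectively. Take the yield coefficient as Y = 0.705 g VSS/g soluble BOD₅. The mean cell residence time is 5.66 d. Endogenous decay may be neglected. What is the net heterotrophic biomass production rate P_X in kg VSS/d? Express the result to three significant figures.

P_X ≈ 1.25 kg VSS/d

No decay correction is needed, so Y_obs = Y = 0.705.
Substrate removed = Q·(S₀ − S) = 2.26 m³/d × (794 − 7.25) g/m³ = 1.78×10^3 g/d = 1.778 kg/d.
Net biomass production P_X = Y_obs × Q·(S₀ − S) = 0.7050 × 1.778 = 1.254 kg VSS/d.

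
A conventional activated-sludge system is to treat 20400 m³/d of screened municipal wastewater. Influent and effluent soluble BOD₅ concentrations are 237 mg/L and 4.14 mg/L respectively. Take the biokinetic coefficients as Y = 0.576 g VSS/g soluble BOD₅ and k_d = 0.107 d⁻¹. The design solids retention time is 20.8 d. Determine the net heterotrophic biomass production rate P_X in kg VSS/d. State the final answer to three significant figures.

Y_obs = Y / (1 + k_d θ_c) = 0.576 / (1 + 0.107 × 20.8) = 0.576 / 3.226 = 0.1786.
ΔS = 237 − 4.14 = 232.9 mg/L, so the substrate removal rate is 20400 × 232.9/1000 = 4750 kg soluble BOD₅/d.
So the net sludge growth is P_X = 0.1786 × 4750 = 848.3 kg VSS/d.

P_X ≈ 848 kg VSS/d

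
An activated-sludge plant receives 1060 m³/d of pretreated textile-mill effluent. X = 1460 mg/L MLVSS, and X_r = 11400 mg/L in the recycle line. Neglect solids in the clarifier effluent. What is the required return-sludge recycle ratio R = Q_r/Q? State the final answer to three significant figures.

Solids balance on the clarifier gives (1+R)X = R·X_r, so R = X/(X_r − X) = 1460 / (11400 − 1460) = 0.1469.

R ≈ 0.147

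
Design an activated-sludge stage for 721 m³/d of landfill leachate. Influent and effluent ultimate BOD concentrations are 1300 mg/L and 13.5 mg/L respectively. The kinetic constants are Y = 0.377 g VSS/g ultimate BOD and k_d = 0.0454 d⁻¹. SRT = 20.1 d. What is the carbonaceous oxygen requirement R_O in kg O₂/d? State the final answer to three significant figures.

R_O ≈ 668 kg O₂/d

Y_obs = Y / (1 + k_d θ_c) = 0.377 / (1 + 0.0454 × 20.1) = 0.377 / 1.913 = 0.1971.
Q·(S₀ − S) = 721 × (1300 − 13.5) × 10⁻³ = 927.6 kg/d removed.
Net sludge production P_X = 0.1971 × 927.6 = 182.8 kg VSS/d.
R_O = Q·(S₀ − S) − 1.42·P_X = 927.6 − 1.42 × 182.8 = 667.9 kg O₂/d.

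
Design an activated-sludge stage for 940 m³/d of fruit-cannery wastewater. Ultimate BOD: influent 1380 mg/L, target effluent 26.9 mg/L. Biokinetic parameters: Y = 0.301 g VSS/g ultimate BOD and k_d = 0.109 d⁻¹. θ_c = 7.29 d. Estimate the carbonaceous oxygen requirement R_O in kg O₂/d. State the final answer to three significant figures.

Correct the yield for decay: Y_obs = Y/(1 + k_d θ_c) = 0.301 / (1 + 0.109 × 7.29) = 0.301 / 1.795 = 0.1677.
Q·(S₀ − S) = 940 × (1380 − 26.9) × 10⁻³ = 1272 kg/d removed.
Net sludge production P_X = 0.1677 × 1272 = 213.3 kg VSS/d.
R_O = Q·ΔS − 1.42 P_X = 1272 − 302.9 = 969.0 kg O₂/d.

R_O ≈ 969 kg O₂/d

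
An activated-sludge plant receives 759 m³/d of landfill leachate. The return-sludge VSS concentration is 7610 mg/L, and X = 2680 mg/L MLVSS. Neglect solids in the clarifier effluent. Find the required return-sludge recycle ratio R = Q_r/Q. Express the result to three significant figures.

Solids balance on the clarifier gives (1+R)X = R·X_r, so R = X/(X_r − X) = 2680 / (7610 − 2680) = 0.5436.

R ≈ 0.544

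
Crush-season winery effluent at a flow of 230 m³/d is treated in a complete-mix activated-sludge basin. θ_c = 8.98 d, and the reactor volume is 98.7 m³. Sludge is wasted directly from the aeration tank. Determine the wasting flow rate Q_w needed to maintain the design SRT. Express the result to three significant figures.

Q_w ≈ 11.0 m³/d

For wasting at MLVSS concentration, Q_w = V/θ_c = 98.70/8.98 = 10.99 m³/d.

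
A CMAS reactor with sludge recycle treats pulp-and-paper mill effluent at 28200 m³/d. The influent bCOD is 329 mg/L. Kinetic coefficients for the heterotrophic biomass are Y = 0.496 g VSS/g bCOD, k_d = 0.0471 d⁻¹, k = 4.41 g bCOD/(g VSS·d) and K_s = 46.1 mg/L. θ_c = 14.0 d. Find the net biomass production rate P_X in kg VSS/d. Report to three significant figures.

From the Monod/SRT balance for a CMAS, S = K_s·(1+k_d θ_c)/[θ_c·(Y k − k_d) − 1] = 46.1 × (1 + 0.0471 × 14.0) / [14.0 × (0.496 × 4.41 − 0.0471) − 1] = 76.50 / 28.96 = 2.641 mg/L.
Correct the yield for decay: Y_obs = Y/(1 + k_d θ_c) = 0.496 / (1 + 0.0471 × 14.0) = 0.496 / 1.659 = 0.2989.
Q·(S₀ − S) = 28200 × (329 − 2.64) × 10⁻³ = 9203 kg/d removed.
Net biomass production P_X = Y_obs × Q·(S₀ − S) = 0.2989 × 9203 = 2751 kg VSS/d.

P_X ≈ 2750 kg VSS/d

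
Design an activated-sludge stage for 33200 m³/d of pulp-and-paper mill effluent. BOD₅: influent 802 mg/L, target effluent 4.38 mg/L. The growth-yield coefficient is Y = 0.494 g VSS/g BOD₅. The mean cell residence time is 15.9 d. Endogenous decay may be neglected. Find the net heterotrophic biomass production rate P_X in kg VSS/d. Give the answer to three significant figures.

P_X ≈ 13100 kg VSS/d

With endogenous decay neglected, the observed yield equals the true yield: Y_obs = Y = 0.494 g VSS/g BOD₅.
Mass of BOD₅ removed per day: Q(S₀ − S) = 33200 × 797.6 g/m³ = 26481 kg/d.
Biomass produced: P_X = Y_obs·Q·ΔS = 0.4940 × 26481 ≈ 13082 kg VSS/d.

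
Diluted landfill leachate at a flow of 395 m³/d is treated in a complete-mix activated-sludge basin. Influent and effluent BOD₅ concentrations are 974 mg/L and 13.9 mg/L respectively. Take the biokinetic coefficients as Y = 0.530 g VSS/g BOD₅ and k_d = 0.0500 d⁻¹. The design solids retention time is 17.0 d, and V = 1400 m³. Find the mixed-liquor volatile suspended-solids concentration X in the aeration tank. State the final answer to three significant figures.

X ≈ 1320 mg/L

Solving the biomass balance for X: X = Y Q (S₀−S) θ_c / [V (1+k_d θ_c)] = 0.530 × 395 × (974 − 13.9) × 17.0 / [1400 × (1 + 0.0500 × 17.0)] = 1319 mg/L.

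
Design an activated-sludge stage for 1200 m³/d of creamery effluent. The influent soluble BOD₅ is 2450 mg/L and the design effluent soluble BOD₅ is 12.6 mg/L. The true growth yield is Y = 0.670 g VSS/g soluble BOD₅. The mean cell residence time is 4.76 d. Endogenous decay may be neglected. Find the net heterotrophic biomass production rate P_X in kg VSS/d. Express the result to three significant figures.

Since k_d ≈ 0, Y_obs = Y = 0.670 g VSS/g soluble BOD₅.
Q·(S₀ − S) = 1200 × (2450 − 12.6) × 10⁻³ = 2925 kg/d removed.
So the net sludge growth is P_X = 0.6700 × 2925 = 1960 kg VSS/d.

P_X ≈ 1960 kg VSS/d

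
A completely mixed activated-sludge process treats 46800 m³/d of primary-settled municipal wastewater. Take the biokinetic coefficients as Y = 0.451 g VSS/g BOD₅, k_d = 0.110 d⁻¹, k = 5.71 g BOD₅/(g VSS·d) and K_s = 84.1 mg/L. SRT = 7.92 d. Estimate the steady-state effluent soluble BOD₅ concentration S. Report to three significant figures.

S ≈ 8.50 mg/L

Effluent substrate depends only on kinetics and SRT: S = K_s(1 + k_d θ_c) / [θ_c(Yk − k_d) − 1] = 84.1 × (1 + 0.110 × 7.92) / [7.92 × (0.451 × 5.71 − 0.110) − 1] = 157.4 / 18.52 = 8.495 mg/L.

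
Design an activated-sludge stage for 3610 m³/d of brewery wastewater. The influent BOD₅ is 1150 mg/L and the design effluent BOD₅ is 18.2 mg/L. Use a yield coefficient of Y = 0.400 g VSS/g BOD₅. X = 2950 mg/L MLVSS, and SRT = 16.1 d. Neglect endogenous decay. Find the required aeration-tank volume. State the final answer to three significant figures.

V·X = Y·Q·ΔS·θ_c gives V = 0.400 × 3610 × (1150 − 18.2) × 16.1 / 2950 = 8920 m³.

V ≈ 8920 m³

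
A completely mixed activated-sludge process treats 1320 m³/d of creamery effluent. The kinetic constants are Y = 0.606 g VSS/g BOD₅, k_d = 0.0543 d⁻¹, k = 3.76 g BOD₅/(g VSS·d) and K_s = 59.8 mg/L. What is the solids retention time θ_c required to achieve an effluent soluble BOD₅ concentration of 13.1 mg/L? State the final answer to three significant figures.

From 1/θ_c = Y·k·S/(K_s + S) − k_d: Y·k·S/(K_s+S) = 0.606 × 3.76 × 13.1 / (59.8 + 13.1) = 0.4095 d⁻¹.
Then 1/θ_c = μ − k_d = 0.4095 − 0.0543 = 0.3552 d⁻¹, giving θ_c = 2.816 d.

θ_c ≈ 2.82 d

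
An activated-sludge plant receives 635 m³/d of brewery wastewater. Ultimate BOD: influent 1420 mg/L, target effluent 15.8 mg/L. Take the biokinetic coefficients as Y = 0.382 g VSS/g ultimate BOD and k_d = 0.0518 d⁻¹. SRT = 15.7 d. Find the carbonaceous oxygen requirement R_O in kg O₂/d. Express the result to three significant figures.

Y_obs = Y / (1 + k_d θ_c) = 0.382 / (1 + 0.0518 × 15.7) = 0.382 / 1.813 = 0.2107.
Substrate removed = Q·(S₀ − S) = 635 m³/d × (1420 − 15.8) g/m³ = 8.92×10^5 g/d = 891.7 kg/d.
Biomass synthesised: P_X = Y_obs × 891.7 = 187.8 kg VSS/d.
Carbonaceous O₂ demand = substrate oxidised − cell-mass equivalent = 891.7 − 1.42 × 187.8 = 624.9 kg O₂/d.

R_O ≈ 625 kg O₂/d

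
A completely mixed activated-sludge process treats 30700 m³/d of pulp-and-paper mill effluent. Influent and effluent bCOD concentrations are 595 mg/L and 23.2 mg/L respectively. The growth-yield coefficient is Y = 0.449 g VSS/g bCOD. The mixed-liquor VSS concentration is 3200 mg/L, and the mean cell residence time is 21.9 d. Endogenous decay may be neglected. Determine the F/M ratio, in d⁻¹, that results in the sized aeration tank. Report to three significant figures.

F/M ≈ 0.106 d⁻¹

V·X = Y·Q·ΔS·θ_c gives V = 0.449 × 30700 × (595 − 23.2) × 21.9 / 3200 = 53941 m³.
F/M = Q·S₀ / (V·X) = 30700 × 595 / (53941 × 3200) = 0.1058 g bCOD·(g VSS·d)⁻¹.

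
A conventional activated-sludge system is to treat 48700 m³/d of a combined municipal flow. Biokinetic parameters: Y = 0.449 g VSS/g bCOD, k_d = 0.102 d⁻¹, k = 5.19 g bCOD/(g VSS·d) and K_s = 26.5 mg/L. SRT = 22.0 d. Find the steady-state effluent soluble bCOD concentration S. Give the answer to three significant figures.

S ≈ 1.79 mg/L

Effluent substrate depends only on kinetics and SRT: S = K_s(1 + k_d θ_c) / [θ_c(Yk − k_d) − 1] = 26.5 × (1 + 0.102 × 22.0) / [22.0 × (0.449 × 5.19 − 0.102) − 1] = 85.97 / 48.02 = 1.790 mg/L.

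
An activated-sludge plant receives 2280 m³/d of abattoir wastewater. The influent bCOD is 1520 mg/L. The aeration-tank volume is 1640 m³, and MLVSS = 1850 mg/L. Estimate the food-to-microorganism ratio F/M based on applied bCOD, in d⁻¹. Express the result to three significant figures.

F/M = Q·S₀ / (V·X) = 2280 × 1520 / (1640 × 1850) = 1.142 g bCOD·(g VSS·d)⁻¹.

F/M ≈ 1.14 d⁻¹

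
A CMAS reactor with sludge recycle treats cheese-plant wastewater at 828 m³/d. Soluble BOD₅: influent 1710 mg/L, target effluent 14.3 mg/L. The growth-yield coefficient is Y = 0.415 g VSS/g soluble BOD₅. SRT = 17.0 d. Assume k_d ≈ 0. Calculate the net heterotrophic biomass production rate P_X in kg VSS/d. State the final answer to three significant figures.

Since k_d ≈ 0, Y_obs = Y = 0.415 g VSS/g soluble BOD₅.
Mass of soluble BOD₅ removed per day: Q(S₀ − S) = 828 × 1696 g/m³ = 1404 kg/d.
P_X = Y_obs · Q(S₀ − S) = 0.4150 × 1404 = 582.7 kg VSS/d.

P_X ≈ 583 kg VSS/d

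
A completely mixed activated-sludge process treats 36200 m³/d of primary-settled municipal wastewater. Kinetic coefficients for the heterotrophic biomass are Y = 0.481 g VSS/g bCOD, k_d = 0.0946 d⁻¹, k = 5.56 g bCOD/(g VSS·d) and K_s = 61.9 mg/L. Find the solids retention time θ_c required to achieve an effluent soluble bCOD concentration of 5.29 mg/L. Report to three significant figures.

θ_c ≈ 8.62 d

At the target effluent, Y k S/(K_s+S) = 0.481×5.56×5.29/67.19 = 0.2106 d⁻¹.
1/θ_c = 0.2106 − 0.0946 = 0.1160 d⁻¹, so θ_c = 8.624 d.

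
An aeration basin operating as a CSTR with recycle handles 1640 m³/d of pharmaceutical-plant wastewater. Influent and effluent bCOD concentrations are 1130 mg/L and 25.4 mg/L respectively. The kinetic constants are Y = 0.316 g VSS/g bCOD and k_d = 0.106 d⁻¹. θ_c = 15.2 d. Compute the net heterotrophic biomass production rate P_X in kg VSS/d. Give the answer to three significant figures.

P_X ≈ 219 kg VSS/d

The observed yield is Y_obs = Y/(1 + k_d·θ_c) = 0.316 / (1 + 0.106 × 15.2) = 0.316 / 2.611 = 0.1210 g VSS per g bCOD removed.
Q·(S₀ − S) = 1640 × (1130 − 25.4) × 10⁻³ = 1812 kg/d removed.
P_X = Y_obs · Q(S₀ − S) = 0.1210 × 1812 = 219.2 kg VSS/d.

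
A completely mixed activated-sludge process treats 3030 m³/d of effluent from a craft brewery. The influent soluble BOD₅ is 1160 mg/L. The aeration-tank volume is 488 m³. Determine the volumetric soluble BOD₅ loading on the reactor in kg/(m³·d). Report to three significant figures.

L_v ≈ 7.20 kg soluble BOD₅/(m³·d)

Volumetric loading L_v = Q·S₀ / V = 3030 × 1160 g/m³ / 488.0 m³ = 7202 g/(m³·d) = 7.202 kg soluble BOD₅/(m³·d).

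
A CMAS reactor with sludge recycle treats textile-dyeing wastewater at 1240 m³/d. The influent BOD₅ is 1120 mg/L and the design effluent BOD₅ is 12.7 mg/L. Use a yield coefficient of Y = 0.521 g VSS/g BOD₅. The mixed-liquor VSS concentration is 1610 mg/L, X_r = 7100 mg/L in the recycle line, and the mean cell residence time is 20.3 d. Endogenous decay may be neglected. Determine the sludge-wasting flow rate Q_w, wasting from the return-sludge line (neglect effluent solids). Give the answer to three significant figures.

Biomass mass balance (decay neglected): V·X = Y·Q·(S₀ − S)·θ_c, so V = 0.521 × 1240 × (1120 − 12.7) × 20.3 / 1610 = 9020 m³.
Wasting from the return line (neglecting effluent solids): Q_w = V·X / (θ_c·X_r) = 9020 × 1610 / (20.3 × 7100) = 100.8 m³/d.

Q_w ≈ 101 m³/d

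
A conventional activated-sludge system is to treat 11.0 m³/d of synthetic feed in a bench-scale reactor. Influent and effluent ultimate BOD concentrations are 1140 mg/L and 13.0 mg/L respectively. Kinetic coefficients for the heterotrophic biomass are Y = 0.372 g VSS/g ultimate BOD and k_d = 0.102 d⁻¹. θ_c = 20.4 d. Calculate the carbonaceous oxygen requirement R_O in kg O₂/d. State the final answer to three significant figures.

R_O ≈ 10.3 kg O₂/d

The observed yield is Y_obs = Y/(1 + k_d·θ_c) = 0.372 / (1 + 0.102 × 20.4) = 0.372 / 3.081 = 0.1207 g VSS per g ultimate BOD removed.
Substrate removed = Q·(S₀ − S) = 11.0 m³/d × (1140 − 13.0) g/m³ = 1.24×10^4 g/d = 12.40 kg/d.
Biomass synthesised: P_X = Y_obs × 12.40 = 1.497 kg VSS/d.
R_O = Q·ΔS − 1.42 P_X = 12.40 − 2.126 = 10.27 kg O₂/d.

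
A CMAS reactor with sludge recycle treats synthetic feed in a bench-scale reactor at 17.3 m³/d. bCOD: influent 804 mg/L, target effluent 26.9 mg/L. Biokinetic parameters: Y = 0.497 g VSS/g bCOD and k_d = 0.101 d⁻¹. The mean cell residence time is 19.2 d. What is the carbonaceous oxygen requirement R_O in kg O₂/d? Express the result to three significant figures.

R_O ≈ 10.2 kg O₂/d

The observed yield is Y_obs = Y/(1 + k_d·θ_c) = 0.497 / (1 + 0.101 × 19.2) = 0.497 / 2.939 = 0.1691 g VSS per g bCOD removed.
ΔS = 804 − 26.9 = 777.1 mg/L, so the substrate removal rate is 17.3 × 777.1/1000 = 13.44 kg bCOD/d.
Biomass synthesised: P_X = Y_obs × 13.44 = 2.273 kg VSS/d.
Carbonaceous O₂ demand = substrate oxidised − cell-mass equivalent = 13.44 − 1.42 × 2.273 = 10.22 kg O₂/d.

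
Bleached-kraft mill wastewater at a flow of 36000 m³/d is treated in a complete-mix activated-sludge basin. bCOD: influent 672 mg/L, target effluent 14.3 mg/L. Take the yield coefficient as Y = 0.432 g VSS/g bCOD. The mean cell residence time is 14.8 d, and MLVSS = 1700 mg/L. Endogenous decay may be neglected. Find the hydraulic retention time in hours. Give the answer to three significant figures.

τ ≈ 59.4 h

V·X = Y·Q·ΔS·θ_c gives V = 0.432 × 36000 × (672 − 14.3) × 14.8 / 1700 = 89049 m³.
Hydraulic retention time τ = V/Q = 89049 / 36000 = 2.474 d = 59.37 h.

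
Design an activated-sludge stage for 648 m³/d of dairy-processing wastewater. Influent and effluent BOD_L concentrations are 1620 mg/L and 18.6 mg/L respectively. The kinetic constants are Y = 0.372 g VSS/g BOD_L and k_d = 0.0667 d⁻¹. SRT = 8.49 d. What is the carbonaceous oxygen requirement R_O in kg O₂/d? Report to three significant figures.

Correct the yield for decay: Y_obs = Y/(1 + k_d θ_c) = 0.372 / (1 + 0.0667 × 8.49) = 0.372 / 1.566 = 0.2375.
Q·(S₀ − S) = 648 × (1620 − 18.6) × 10⁻³ = 1038 kg/d removed.
Biomass synthesised: P_X = Y_obs × 1038 = 246.5 kg VSS/d.
Carbonaceous O₂ demand = substrate oxidised − cell-mass equivalent = 1038 − 1.42 × 246.5 = 687.7 kg O₂/d.

R_O ≈ 688 kg O₂/d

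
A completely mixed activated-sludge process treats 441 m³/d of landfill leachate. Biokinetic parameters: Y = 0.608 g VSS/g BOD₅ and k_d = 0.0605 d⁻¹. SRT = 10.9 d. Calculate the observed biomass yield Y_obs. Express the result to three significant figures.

Y_obs = Y / (1 + k_d θ_c) = 0.608 / (1 + 0.0605 × 10.9) = 0.608 / 1.659 = 0.3664.

Y_obs ≈ 0.366 g VSS/g BOD₅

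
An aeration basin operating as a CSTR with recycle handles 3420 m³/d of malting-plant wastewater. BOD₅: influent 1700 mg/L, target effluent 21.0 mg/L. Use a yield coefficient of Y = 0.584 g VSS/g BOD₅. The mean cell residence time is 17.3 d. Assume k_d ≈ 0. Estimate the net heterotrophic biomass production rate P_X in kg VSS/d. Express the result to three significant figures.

P_X ≈ 3350 kg VSS/d

No decay correction is needed, so Y_obs = Y = 0.584.
ΔS = 1700 − 21.0 = 1679 mg/L, so the substrate removal rate is 3420 × 1679/1000 = 5742 kg BOD₅/d.
So the net sludge growth is P_X = 0.5840 × 5742 = 3353 kg VSS/d.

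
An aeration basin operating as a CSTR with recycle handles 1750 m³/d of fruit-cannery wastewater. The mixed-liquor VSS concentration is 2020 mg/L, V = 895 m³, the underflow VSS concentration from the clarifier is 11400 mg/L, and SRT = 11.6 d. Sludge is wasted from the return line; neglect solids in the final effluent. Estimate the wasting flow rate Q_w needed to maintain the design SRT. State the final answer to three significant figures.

Wasting from the return line (neglecting effluent solids): Q_w = V·X / (θ_c·X_r) = 895.0 × 2020 / (11.6 × 11400) = 13.67 m³/d.

Q_w ≈ 13.7 m³/d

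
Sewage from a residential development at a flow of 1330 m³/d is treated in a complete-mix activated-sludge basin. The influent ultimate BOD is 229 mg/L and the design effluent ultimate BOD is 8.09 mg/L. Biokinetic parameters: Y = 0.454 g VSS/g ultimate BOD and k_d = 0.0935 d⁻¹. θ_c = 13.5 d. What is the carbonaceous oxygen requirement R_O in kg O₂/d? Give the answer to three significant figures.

Correct the yield for decay: Y_obs = Y/(1 + k_d θ_c) = 0.454 / (1 + 0.0935 × 13.5) = 0.454 / 2.262 = 0.2007.
Substrate removed = Q·(S₀ − S) = 1330 m³/d × (229 − 8.09) g/m³ = 2.94×10^5 g/d = 293.8 kg/d.
Net sludge production P_X = 0.2007 × 293.8 = 58.96 kg VSS/d.
R_O = Q·ΔS − 1.42 P_X = 293.8 − 83.73 = 210.1 kg O₂/d.

R_O ≈ 210 kg O₂/d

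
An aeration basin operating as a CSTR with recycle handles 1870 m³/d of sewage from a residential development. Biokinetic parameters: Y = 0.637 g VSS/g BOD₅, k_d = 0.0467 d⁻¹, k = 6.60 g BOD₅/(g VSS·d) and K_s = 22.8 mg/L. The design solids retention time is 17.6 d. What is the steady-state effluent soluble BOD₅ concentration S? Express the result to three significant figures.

S ≈ 0.576 mg/L

Effluent substrate depends only on kinetics and SRT: S = K_s(1 + k_d θ_c) / [θ_c(Yk − k_d) − 1] = 22.8 × (1 + 0.0467 × 17.6) / [17.6 × (0.637 × 6.60 − 0.0467) − 1] = 41.54 / 72.17 = 0.5756 mg/L.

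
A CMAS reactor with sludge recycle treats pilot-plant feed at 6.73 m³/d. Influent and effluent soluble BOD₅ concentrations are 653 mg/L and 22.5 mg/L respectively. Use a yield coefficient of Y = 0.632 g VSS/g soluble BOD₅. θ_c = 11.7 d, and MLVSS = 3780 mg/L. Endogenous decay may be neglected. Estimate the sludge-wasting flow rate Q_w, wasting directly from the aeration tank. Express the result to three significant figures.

Q_w ≈ 0.709 m³/d

Biomass mass balance (decay neglected): V·X = Y·Q·(S₀ − S)·θ_c, so V = 0.632 × 6.73 × (653 − 22.5) × 11.7 / 3780 = 8.301 m³.
With mixed-liquor wasting, θ_c = V/Q_w, so Q_w = V/θ_c = 8.301/11.7 = 0.7095 m³/d.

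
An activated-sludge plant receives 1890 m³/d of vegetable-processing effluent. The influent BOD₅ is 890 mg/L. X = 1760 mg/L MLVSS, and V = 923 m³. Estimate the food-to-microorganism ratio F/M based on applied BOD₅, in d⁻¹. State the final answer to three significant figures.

F/M = applied load / biomass = Q·S₀/(V·X) = 1890 × 890 / (923.0 × 1760) = 1.035 d⁻¹.

F/M ≈ 1.04 d⁻¹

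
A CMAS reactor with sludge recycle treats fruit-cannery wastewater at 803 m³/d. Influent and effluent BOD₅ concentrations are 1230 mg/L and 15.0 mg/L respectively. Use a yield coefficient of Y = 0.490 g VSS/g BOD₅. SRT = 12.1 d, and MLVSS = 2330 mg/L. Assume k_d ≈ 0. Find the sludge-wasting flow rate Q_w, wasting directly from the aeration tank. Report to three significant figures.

Q_w ≈ 205 m³/d

With k_d = 0 the design equation reduces to V = Y Q (S₀−S) θ_c / X = 0.490 × 803 × (1230 − 15.0) × 12.1 / 2330 = 2483 m³.
Wasting from the aeration tank: Q_w = V / θ_c = 2483 / 12.1 = 205.2 m³/d.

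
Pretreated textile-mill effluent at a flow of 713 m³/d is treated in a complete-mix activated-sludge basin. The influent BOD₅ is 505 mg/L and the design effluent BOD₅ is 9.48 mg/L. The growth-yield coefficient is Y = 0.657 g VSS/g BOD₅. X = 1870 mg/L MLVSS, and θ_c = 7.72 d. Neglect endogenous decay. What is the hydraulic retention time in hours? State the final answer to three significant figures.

Biomass mass balance (decay neglected): V·X = Y·Q·(S₀ − S)·θ_c, so V = 0.657 × 713 × (505 − 9.48) × 7.72 / 1870 = 958.3 m³.
HRT = V/Q = 958.3 m³ / 713 m³·d⁻¹ = 1.344 d × 24 = 32.26 h.

τ ≈ 32.3 h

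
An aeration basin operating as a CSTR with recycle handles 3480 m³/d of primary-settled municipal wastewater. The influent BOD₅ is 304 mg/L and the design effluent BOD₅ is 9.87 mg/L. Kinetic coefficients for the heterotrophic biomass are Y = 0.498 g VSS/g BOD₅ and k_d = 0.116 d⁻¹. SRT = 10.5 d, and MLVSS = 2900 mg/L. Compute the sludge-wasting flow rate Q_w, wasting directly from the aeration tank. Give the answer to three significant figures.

Rearranging the biomass balance for a CMAS with decay, V = Y·Q·ΔS·θ_c / [X·(1+k_d θ_c)] = 0.498 × 3480 × (304 − 9.87) × 10.5 / [2900 × (1 + 0.116 × 10.5)] = 5.35×10^6 / 6432 = 832.1 m³.
For wasting at MLVSS concentration, Q_w = V/θ_c = 832.1/10.5 = 79.25 m³/d.

Q_w ≈ 79.2 m³/d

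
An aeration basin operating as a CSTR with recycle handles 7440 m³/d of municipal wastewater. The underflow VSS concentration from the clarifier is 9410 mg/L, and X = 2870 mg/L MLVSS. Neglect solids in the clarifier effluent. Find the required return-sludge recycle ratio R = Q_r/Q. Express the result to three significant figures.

R ≈ 0.439

Solids balance on the clarifier gives (1+R)X = R·X_r, so R = X/(X_r − X) = 2870 / (9410 − 2870) = 0.4388.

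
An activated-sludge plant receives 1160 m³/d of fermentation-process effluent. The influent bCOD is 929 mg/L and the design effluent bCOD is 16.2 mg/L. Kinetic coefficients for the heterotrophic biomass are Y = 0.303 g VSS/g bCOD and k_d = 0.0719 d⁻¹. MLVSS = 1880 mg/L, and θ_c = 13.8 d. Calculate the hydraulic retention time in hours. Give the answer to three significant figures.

Rearranging the biomass balance for a CMAS with decay, V = Y·Q·ΔS·θ_c / [X·(1+k_d θ_c)] = 0.303 × 1160 × (929 − 16.2) × 13.8 / [1880 × (1 + 0.0719 × 13.8)] = 4.43×10^6 / 3745 = 1182 m³.
HRT = V/Q = 1182 m³ / 1160 m³·d⁻¹ = 1.019 d × 24 = 24.46 h.

τ ≈ 24.5 h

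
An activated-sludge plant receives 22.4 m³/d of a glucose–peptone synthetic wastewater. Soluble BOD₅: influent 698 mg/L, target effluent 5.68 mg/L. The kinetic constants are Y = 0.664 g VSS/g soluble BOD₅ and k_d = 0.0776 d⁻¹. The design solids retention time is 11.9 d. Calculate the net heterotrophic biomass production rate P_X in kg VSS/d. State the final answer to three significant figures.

The observed yield is Y_obs = Y/(1 + k_d·θ_c) = 0.664 / (1 + 0.0776 × 11.9) = 0.664 / 1.923 = 0.3452 g VSS per g soluble BOD₅ removed.
Mass of soluble BOD₅ removed per day: Q(S₀ − S) = 22.4 × 692.3 g/m³ = 15.51 kg/d.
Net biomass production P_X = Y_obs × Q·(S₀ − S) = 0.3452 × 15.51 = 5.354 kg VSS/d.

P_X ≈ 5.35 kg VSS/d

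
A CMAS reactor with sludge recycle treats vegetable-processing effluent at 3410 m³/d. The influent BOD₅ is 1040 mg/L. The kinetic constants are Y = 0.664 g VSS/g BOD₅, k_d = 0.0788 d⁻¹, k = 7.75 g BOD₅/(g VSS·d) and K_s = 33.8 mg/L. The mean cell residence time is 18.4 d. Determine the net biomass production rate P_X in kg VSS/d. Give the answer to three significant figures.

For a completely mixed reactor with recycle the Lawrence–McCarty relation gives S = K_s·(1 + k_d·θ_c) / [θ_c·(Y·k − k_d) − 1] = 33.8 × (1 + 0.0788 × 18.4) / [18.4 × (0.664 × 7.75 − 0.0788) − 1] = 82.81 / 92.24 = 0.8978 mg/L.
The observed yield is Y_obs = Y/(1 + k_d·θ_c) = 0.664 / (1 + 0.0788 × 18.4) = 0.664 / 2.450 = 0.2710 g VSS per g BOD₅ removed.
ΔS = 1040 − 0.898 = 1039 mg/L, so the substrate removal rate is 3410 × 1039/1000 = 3543 kg BOD₅/d.
P_X = Y_obs · Q(S₀ − S) = 0.2710 × 3543 = 960.3 kg VSS/d.

P_X ≈ 960 kg VSS/d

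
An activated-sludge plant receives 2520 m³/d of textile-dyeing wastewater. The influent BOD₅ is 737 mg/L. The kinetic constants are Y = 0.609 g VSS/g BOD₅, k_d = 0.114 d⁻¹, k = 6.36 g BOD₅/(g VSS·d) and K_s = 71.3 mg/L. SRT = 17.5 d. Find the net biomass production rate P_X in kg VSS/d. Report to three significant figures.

P_X ≈ 376 kg VSS/d

Effluent substrate depends only on kinetics and SRT: S = K_s(1 + k_d θ_c) / [θ_c(Yk − k_d) − 1] = 71.3 × (1 + 0.114 × 17.5) / [17.5 × (0.609 × 6.36 − 0.114) − 1] = 213.5 / 64.79 = 3.296 mg/L.
Y_obs = Y / (1 + k_d θ_c) = 0.609 / (1 + 0.114 × 17.5) = 0.609 / 2.995 = 0.2033.
Mass of BOD₅ removed per day: Q(S₀ − S) = 2520 × 733.7 g/m³ = 1849 kg/d.
P_X = Y_obs · Q(S₀ − S) = 0.2033 × 1849 = 376.0 kg VSS/d.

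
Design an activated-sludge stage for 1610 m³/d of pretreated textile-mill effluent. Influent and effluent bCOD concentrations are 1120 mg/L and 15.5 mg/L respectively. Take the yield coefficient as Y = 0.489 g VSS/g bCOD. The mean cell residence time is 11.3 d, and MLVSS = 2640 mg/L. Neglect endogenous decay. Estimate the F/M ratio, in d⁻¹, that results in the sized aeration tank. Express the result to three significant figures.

Biomass mass balance (decay neglected): V·X = Y·Q·(S₀ − S)·θ_c, so V = 0.489 × 1610 × (1120 − 15.5) × 11.3 / 2640 = 3722 m³.
Food-to-microorganism ratio F/M = Q S₀ / (V X) = 1610 × 1120 / (3722 × 2640) = 0.1835 d⁻¹.

F/M ≈ 0.184 d⁻¹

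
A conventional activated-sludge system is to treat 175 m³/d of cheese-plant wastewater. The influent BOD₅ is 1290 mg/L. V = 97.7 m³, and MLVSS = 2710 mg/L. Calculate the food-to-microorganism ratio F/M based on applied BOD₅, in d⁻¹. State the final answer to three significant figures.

F/M ≈ 0.853 d⁻¹

F/M = applied load / biomass = Q·S₀/(V·X) = 175 × 1290 / (97.70 × 2710) = 0.8526 d⁻¹.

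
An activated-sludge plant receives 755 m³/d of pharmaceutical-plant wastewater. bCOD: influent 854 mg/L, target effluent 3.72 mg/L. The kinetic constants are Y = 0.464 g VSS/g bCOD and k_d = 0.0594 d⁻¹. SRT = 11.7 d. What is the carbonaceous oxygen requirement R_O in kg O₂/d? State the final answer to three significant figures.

The observed yield is Y_obs = Y/(1 + k_d·θ_c) = 0.464 / (1 + 0.0594 × 11.7) = 0.464 / 1.695 = 0.2737 g VSS per g bCOD removed.
Substrate removed = Q·(S₀ − S) = 755 m³/d × (854 − 3.72) g/m³ = 6.42×10^5 g/d = 642.0 kg/d.
Biomass synthesised: P_X = Y_obs × 642.0 = 175.7 kg VSS/d.
R_O = Q·(S₀ − S) − 1.42·P_X = 642.0 − 1.42 × 175.7 = 392.4 kg O₂/d.

R_O ≈ 392 kg O₂/d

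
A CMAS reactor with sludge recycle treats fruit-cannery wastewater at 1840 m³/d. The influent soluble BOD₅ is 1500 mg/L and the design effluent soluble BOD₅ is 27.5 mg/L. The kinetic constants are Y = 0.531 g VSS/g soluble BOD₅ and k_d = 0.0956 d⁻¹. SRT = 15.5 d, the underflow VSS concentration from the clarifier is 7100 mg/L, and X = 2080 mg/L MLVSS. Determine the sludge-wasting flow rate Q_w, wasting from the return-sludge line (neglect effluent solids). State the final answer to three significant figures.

Steady-state biomass mass balance: V·X·(1 + k_d·θ_c) = Y·Q·(S₀ − S)·θ_c, so V = 0.531 × 1840 × (1500 − 27.5) × 15.5 / [2080 × (1 + 0.0956 × 15.5)] = 2.23×10^7 / 5162 = 4320 m³.
Q_w = (V·X)/(θ_c X_r) = 4320 × 2080 / (15.5 × 7100) = 81.65 m³/d.

Q_w ≈ 81.6 m³/d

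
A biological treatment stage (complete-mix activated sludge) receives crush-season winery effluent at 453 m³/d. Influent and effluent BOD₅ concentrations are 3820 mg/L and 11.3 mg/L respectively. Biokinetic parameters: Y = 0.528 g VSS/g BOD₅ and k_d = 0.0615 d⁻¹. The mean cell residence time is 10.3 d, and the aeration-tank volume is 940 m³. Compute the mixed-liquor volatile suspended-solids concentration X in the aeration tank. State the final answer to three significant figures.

Solving the biomass balance for X: X = Y Q (S₀−S) θ_c / [V (1+k_d θ_c)] = 0.528 × 453 × (3820 − 11.3) × 10.3 / [940 × (1 + 0.0615 × 10.3)] = 6111 mg/L.

X ≈ 6110 mg/L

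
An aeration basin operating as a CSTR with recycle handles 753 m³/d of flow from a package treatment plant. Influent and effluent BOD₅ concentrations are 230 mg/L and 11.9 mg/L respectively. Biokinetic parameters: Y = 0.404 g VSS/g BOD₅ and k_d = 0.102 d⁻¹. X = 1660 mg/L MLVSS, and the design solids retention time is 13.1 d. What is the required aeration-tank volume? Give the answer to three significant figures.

V ≈ 224 m³

Steady-state biomass mass balance: V·X·(1 + k_d·θ_c) = Y·Q·(S₀ − S)·θ_c, so V = 0.404 × 753 × (230 − 11.9) × 13.1 / [1660 × (1 + 0.102 × 13.1)] = 8.69×10^5 / 3878 = 224.1 m³.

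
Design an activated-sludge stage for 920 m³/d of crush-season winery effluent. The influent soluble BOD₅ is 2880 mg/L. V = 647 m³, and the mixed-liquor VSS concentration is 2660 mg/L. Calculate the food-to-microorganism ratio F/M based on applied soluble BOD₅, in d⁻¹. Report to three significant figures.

F/M ≈ 1.54 d⁻¹

F/M = applied load / biomass = Q·S₀/(V·X) = 920 × 2880 / (647.0 × 2660) = 1.540 d⁻¹.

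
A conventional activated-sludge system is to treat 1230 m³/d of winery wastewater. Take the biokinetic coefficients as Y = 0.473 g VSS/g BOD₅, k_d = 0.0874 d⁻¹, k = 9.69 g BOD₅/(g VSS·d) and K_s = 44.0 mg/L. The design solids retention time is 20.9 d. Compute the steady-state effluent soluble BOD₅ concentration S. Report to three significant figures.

For a completely mixed reactor with recycle the Lawrence–McCarty relation gives S = K_s·(1 + k_d·θ_c) / [θ_c·(Y·k − k_d) − 1] = 44.0 × (1 + 0.0874 × 20.9) / [20.9 × (0.473 × 9.69 − 0.0874) − 1] = 124.4 / 92.97 = 1.338 mg/L.

S ≈ 1.34 mg/L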